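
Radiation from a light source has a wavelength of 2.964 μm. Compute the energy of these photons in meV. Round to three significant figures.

418 meV

Use h = 6.62607015 × 10^-34 J·s, c = 2.99792458 × 10^8 m/s, 1 eV = 1.602176634 × 10^-19 J.
In SI units: λ = 2.964 μm = 2.964 × 10^-6 m.
For a photon E = hc/λ, so E = 6.702 × 10^-20 J.
Converting to meV: E = 418.3 meV ≈ 418 meV.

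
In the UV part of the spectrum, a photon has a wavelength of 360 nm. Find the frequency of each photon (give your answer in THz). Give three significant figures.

Use c = 2.99792458 × 10^8 m/s.
In SI units: λ = 360 nm = 3.6 × 10^-7 m.
Apply f = c/λ: f = 8.328 × 10^14 Hz.
Converting to THz: f = 832.8 THz ≈ 833 THz.

833 THz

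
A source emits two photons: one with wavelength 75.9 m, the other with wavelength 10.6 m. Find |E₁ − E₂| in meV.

Using E = hc/λ: E₁ = 2.617e-27 J, E₂ = 1.874e-26 J.
|ΔE| = |2.617e-27 − 1.874e-26| = 1.61e-26 J = 1.01e-4 meV.

1.01e-4 meV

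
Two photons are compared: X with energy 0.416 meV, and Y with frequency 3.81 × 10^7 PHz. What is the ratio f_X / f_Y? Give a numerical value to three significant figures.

f_X = 1.006 × 10^11 Hz (from energy = 0.416 meV, via f = E/h).
f_Y = 3.810 × 10^22 Hz (from frequency = 3.81 × 10^7 PHz, via f given directly).
Ratio = 1.006 × 10^11 / 3.810 × 10^22 = 2.64 × 10^-12.

2.64 × 10^-12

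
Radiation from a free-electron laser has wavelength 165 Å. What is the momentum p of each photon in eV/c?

Convert to SI: λ = 165 Å = 1.65·10^-8 m.
Apply p = h/λ: p = 4.016·10^-26 kg·m/s.
Converting to eV/c: p = 75.14 eV/c ≈ 75.1 eV/c.

75.1 eV/c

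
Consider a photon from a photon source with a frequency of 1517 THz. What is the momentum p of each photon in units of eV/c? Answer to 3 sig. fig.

6.27 eV/c

Convert to SI: f = 1517 THz = 1.517e15 Hz.
For a photon p = hf/c, so p = 3.353e-27 kg·m/s.
Converting to eV/c: p = 6.274 eV/c ≈ 6.27 eV/c.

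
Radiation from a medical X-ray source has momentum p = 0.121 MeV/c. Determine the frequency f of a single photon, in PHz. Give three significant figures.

2.93 × 10^4 PHz

Use h = 6.62607015 × 10^-34 J·s, c = 2.99792458 × 10^8 m/s, 1 eV = 1.602176634 × 10^-19 J.
First convert: p = 0.121 MeV/c = 6.4666 × 10^-23 kg·m/s.
For a photon f = pc/h, so f = 2.926 × 10^19 Hz.
Converting to PHz: f = 29260 PHz ≈ 2.93 × 10^4 PHz.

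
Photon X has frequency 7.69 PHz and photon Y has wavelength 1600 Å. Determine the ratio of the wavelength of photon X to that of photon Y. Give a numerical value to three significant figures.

0.244

λ_X = 3.898 × 10^-8 m (from frequency = 7.69 PHz, via λ = c/f).
λ_Y = 1.600 × 10^-7 m (from wavelength = 1600 Å, via λ given directly).
Ratio = 3.898 × 10^-8 / 1.600 × 10^-7 = 0.244.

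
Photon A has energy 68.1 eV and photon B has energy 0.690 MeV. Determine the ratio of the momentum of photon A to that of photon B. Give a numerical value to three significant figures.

p_A = 3.639·10^-26 kg·m/s (from energy = 68.1 eV, via p = E/c).
p_B = 3.688·10^-22 kg·m/s (from energy = 0.690 MeV, via p = E/c).
Ratio = 3.639·10^-26 / 3.688·10^-22 = 9.87·10^-5.

9.87·10^-5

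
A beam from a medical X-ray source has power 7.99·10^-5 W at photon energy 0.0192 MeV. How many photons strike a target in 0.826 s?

Total energy: E_total = P·t = 7.99·10^-5 × 0.826 = 6.600·10^-5 J.
Per-photon energy: E = 3.076·10^-15 J.
N = E_total / E_photon = 2.15·10^10.

2.15·10^10 photons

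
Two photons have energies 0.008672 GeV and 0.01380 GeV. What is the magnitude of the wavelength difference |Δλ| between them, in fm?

53.1 fm

Using λ = hc/E: λ₁ = 1.4297 × 10^-13 m, λ₂ = 8.9844 × 10^-14 m.
|Δλ| = |1.4297 × 10^-13 − 8.9844 × 10^-14| = 5.31 × 10^-14 m = 53.1 fm.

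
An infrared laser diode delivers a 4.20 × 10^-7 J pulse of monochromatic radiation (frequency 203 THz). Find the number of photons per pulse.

Per-photon energy: E = 1.345 × 10^-19 J (from frequency = 203 THz).
N = E_total / E_photon = 4.20 × 10^-7 J / 1.345 × 10^-19 J = 3.12 × 10^12.

3.12 × 10^12 photons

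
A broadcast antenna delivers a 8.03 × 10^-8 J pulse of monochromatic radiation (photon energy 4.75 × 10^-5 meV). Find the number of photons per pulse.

Per-photon energy: E = 7.610 × 10^-27 J (from energy = 4.75 × 10^-5 meV).
N = E_total / E_photon = 8.03 × 10^-8 J / 7.610 × 10^-27 J = 1.06 × 10^19.

1.06 × 10^19 photons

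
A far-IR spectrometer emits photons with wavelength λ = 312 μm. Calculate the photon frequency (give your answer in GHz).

First convert: λ = 312 μm = 3.12 × 10^-4 m.
For a photon f = c/λ, so f = 9.609 × 10^11 Hz.
Converting to GHz: f = 960.9 GHz ≈ 961 GHz.

961 GHz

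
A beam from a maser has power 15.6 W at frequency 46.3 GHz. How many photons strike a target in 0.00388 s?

1.97 × 10^21 photons

Total energy: E_total = P·t = 15.6 × 0.00388 = 0.06053 J.
Per-photon energy: E = 3.068 × 10^-23 J.
N = E_total / E_photon = 1.97 × 10^21.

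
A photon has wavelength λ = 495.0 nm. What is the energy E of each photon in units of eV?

2.50 eV

Convert to SI: λ = 495.0 nm = 4.950e-7 m.
Apply E = hc/λ: E = 4.013e-19 J.
Converting to eV: E = 2.505 eV ≈ 2.50 eV.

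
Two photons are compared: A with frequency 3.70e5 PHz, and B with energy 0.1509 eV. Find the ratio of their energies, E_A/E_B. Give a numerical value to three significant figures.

1.01e7

E_A = 2.452e-13 J (from frequency = 3.70e5 PHz, via E = hf).
E_B = 2.418e-20 J (from energy = 0.1509 eV, via E given directly).
Ratio = 2.452e-13 / 2.418e-20 = 1.01e7.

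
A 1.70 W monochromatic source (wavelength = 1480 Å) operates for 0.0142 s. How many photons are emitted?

Total energy: E_total = P·t = 1.70 × 0.0142 = 0.02414 J.
Per-photon energy: E = 1.342·10^-18 J.
N = E_total / E_photon = 1.80·10^16.

1.80·10^16 photons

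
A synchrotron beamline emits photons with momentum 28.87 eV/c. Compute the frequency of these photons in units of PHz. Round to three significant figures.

First convert: p = 28.87 eV/c = 1.5429 × 10^-26 kg·m/s.
For a photon f = pc/h, so f = 6.981 × 10^15 Hz.
Converting to PHz: f = 6.981 PHz ≈ 6.98 PHz.

6.98 PHz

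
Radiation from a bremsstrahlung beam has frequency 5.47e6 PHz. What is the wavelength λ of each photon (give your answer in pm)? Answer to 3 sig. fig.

(c = 2.99792458e8 m/s.)
In SI units: f = 5.47e6 PHz = 5.47e21 Hz.
The photon relation is λ = c/f, giving λ = 5.481e-14 m.
Converting to pm: λ = 0.05481 pm ≈ 0.0548 pm.

0.0548 pm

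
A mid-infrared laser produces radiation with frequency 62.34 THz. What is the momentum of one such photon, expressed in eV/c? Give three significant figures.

Use h = 6.62607015e-34 J·s, c = 2.99792458e8 m/s, 1 eV = 1.602176634e-19 J.
First convert: f = 62.34 THz = 6.234e13 Hz.
For a photon p = hf/c, so p = 1.378e-28 kg·m/s.
Converting to eV/c: p = 0.2578 eV/c ≈ 0.258 eV/c.

0.258 eV/c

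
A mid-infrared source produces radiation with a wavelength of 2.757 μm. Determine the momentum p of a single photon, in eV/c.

(h = 6.62607015e-34 J·s, c = 2.99792458e8 m/s, 1 eV = 1.602176634e-19 J.)
In SI units: λ = 2.757 μm = 2.757e-6 m.
The photon relation is p = h/λ, giving p = 2.403e-28 kg·m/s.
Converting to eV/c: p = 0.4497 eV/c ≈ 0.450 eV/c.

0.450 eV/c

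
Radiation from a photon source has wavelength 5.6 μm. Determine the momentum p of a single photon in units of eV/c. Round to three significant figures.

0.221 eV/c

In SI units: λ = 5.6 μm = 5.6e-6 m.
For a photon p = h/λ, so p = 1.183e-28 kg·m/s.
Converting to eV/c: p = 0.2214 eV/c ≈ 0.221 eV/c.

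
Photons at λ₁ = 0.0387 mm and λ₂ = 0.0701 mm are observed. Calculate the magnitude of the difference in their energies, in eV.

Using E = hc/λ: E₁ = 5.133e-21 J, E₂ = 2.834e-21 J.
|ΔE| = |5.133e-21 − 2.834e-21| = 2.30e-21 J = 0.0144 eV.

0.0144 eV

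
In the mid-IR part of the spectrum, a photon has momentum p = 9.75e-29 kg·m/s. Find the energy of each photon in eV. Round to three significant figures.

Use c = 2.99792458e8 m/s, 1 eV = 1.602176634e-19 J.
Since E = pc for a photon, E = 2.923e-20 J.
Converting to eV: E = 0.1824 eV ≈ 0.182 eV.

0.182 eV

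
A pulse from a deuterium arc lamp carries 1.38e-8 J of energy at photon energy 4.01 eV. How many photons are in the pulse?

Per-photon energy: E = 6.425e-19 J (from energy = 4.01 eV).
N = E_total / E_photon = 1.38e-8 J / 6.425e-19 J = 2.15e10.

2.15e10 photons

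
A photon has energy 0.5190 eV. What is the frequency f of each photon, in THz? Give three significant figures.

125 THz

Use h = 6.62607015 × 10^-34 J·s, 1 eV = 1.602176634 × 10^-19 J.
First convert: E = 0.5190 eV = 8.3153 × 10^-20 J.
The photon relation is f = E/h, giving f = 1.255 × 10^14 Hz.
Converting to THz: f = 125.5 THz ≈ 125 THz.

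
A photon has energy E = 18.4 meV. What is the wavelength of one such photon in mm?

0.0674 mm

(h = 6.62607015e-34 J·s, c = 2.99792458e8 m/s, 1 eV = 1.602176634e-19 J.)
First convert: E = 18.4 meV = 2.9480e-21 J.
For a photon λ = hc/E, so λ = 6.738e-5 m.
Converting to mm: λ = 0.06738 mm ≈ 0.0674 mm.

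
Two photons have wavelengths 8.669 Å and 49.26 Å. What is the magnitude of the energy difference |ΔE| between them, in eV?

1180 eV

Using E = hc/λ: E₁ = 2.2914e-16 J, E₂ = 4.0326e-17 J.
|ΔE| = |2.2914e-16 − 4.0326e-17| = 1.89e-16 J = 1180 eV.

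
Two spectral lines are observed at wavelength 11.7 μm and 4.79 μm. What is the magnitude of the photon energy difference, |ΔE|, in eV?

0.153 eV

Using E = hc/λ: E₁ = 1.698 × 10^-20 J, E₂ = 4.147 × 10^-20 J.
|ΔE| = |1.698 × 10^-20 − 4.147 × 10^-20| = 2.45 × 10^-20 J = 0.153 eV.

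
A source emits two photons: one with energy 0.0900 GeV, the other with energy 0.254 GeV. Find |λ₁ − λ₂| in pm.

Using λ = hc/E: λ₁ = 1.378 × 10^-14 m, λ₂ = 4.881 × 10^-15 m.
|Δλ| = |1.378 × 10^-14 − 4.881 × 10^-15| = 8.89 × 10^-15 m = 8.89 × 10^-3 pm.

8.89 × 10^-3 pm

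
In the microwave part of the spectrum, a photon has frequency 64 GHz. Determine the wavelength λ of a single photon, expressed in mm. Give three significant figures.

(c = 2.99792458e8 m/s.)
Convert to SI: f = 64 GHz = 6.4e10 Hz.
Apply λ = c/f: λ = 0.004684 m.
Converting to mm: λ = 4.684 mm ≈ 4.68 mm.

4.68 mm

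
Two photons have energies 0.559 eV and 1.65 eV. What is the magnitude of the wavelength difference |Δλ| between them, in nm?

1470 nm

Using λ = hc/E: λ₁ = 2.218 × 10^-6 m, λ₂ = 7.514 × 10^-7 m.
|Δλ| = |2.218 × 10^-6 − 7.514 × 10^-7| = 1.47 × 10^-6 m = 1470 nm.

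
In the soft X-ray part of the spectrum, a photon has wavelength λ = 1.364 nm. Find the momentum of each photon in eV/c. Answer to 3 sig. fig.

In SI units: λ = 1.364 nm = 1.364e-9 m.
Since p = h/λ for a photon, p = 4.858e-25 kg·m/s.
Converting to eV/c: p = 909.0 eV/c ≈ 909 eV/c.

909 eV/c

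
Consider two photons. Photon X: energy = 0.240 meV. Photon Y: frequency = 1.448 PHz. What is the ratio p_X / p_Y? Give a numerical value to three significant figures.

p_X = 1.283 × 10^-31 kg·m/s (from energy = 0.240 meV, via p = E/c).
p_Y = 3.200 × 10^-27 kg·m/s (from frequency = 1.448 PHz, via p = hf/c).
Ratio = 1.283 × 10^-31 / 3.200 × 10^-27 = 4.01 × 10^-5.

4.01 × 10^-5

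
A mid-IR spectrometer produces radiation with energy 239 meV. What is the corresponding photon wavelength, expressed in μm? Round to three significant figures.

5.19 μm

In SI units: E = 239 meV = 3.8292 × 10^-20 J.
For a photon λ = hc/E, so λ = 5.188 × 10^-6 m.
Converting to μm: λ = 5.188 μm ≈ 5.19 μm.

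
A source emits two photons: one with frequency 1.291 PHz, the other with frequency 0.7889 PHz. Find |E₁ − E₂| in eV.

Using E = hf: E₁ = 8.5543 × 10^-19 J, E₂ = 5.2273 × 10^-19 J.
|ΔE| = |8.5543 × 10^-19 − 5.2273 × 10^-19| = 3.33 × 10^-19 J = 2.08 eV.

2.08 eV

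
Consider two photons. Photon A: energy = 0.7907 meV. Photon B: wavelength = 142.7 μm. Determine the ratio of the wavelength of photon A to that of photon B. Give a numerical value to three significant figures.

11.0

λ_A = 0.001568 m (from energy = 0.7907 meV, via λ = hc/E).
λ_B = 1.427e-4 m (from wavelength = 142.7 μm, via λ given directly).
Ratio = 0.001568 / 1.427e-4 = 11.0.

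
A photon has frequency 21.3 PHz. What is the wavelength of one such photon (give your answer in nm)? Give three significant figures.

14.1 nm

Take c = 2.99792458e8 m/s.
Convert to SI: f = 21.3 PHz = 2.13e16 Hz.
Since λ = c/f for a photon, λ = 1.407e-8 m.
Converting to nm: λ = 14.07 nm ≈ 14.1 nm.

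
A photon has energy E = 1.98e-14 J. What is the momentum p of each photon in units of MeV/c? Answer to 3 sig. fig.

The photon relation is p = E/c, giving p = 6.605e-23 kg·m/s.
Converting to MeV/c: p = 0.1236 MeV/c ≈ 0.124 MeV/c.

0.124 MeV/c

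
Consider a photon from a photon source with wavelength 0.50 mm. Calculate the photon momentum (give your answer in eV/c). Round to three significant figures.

2.48e-3 eV/c

In SI units: λ = 0.50 mm = 5.0e-4 m.
For a photon p = h/λ, so p = 1.325e-30 kg·m/s.
Converting to eV/c: p = 0.002480 eV/c ≈ 2.48e-3 eV/c.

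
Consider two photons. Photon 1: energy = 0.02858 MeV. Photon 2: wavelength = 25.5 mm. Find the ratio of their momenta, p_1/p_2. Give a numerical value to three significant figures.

p_1 = 1.527·10^-23 kg·m/s (from energy = 0.02858 MeV, via p = E/c).
p_2 = 2.598·10^-32 kg·m/s (from wavelength = 25.5 mm, via p = h/λ).
Ratio = 1.527·10^-23 / 2.598·10^-32 = 5.88·10^8.

5.88·10^8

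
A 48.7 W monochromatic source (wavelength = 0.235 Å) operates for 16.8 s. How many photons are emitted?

Total energy: E_total = P·t = 48.7 × 16.8 = 818.2 J.
Per-photon energy: E = 8.453 × 10^-15 J.
N = E_total / E_photon = 9.68 × 10^16.

9.68 × 10^16 photons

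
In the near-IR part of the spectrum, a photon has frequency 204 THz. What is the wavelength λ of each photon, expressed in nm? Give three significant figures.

1470 nm

(c = 2.99792458 × 10^8 m/s.)
First convert: f = 204 THz = 2.04 × 10^14 Hz.
Since λ = c/f for a photon, λ = 1.470 × 10^-6 m.
Converting to nm: λ = 1470 nm ≈ 1470 nm.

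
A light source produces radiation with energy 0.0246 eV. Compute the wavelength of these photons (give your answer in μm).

50.4 μm

Take h = 6.62607015e-34 J·s, c = 2.99792458e8 m/s, 1 eV = 1.602176634e-19 J.
Convert to SI: E = 0.0246 eV = 3.9414e-21 J.
The photon relation is λ = hc/E, giving λ = 5.040e-5 m.
Converting to μm: λ = 50.40 μm ≈ 50.4 μm.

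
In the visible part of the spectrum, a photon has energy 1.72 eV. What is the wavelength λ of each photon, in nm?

721 nm

Use h = 6.62607015 × 10^-34 J·s, c = 2.99792458 × 10^8 m/s, 1 eV = 1.602176634 × 10^-19 J.
Convert to SI: E = 1.72 eV = 2.7557 × 10^-19 J.
For a photon λ = hc/E, so λ = 7.208 × 10^-7 m.
Converting to nm: λ = 720.8 nm ≈ 721 nm.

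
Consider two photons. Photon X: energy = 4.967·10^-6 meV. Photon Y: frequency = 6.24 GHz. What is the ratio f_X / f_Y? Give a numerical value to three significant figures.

1.92·10^-4

f_X = 1.201·10^6 Hz (from energy = 4.967·10^-6 meV, via f = E/h).
f_Y = 6.240·10^9 Hz (from frequency = 6.24 GHz, via f given directly).
Ratio = 1.201·10^6 / 6.240·10^9 = 1.92·10^-4.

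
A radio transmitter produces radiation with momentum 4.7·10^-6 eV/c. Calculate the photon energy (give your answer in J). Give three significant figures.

Take c = 2.99792458·10^8 m/s, 1 eV = 1.602176634·10^-19 J.
In SI units: p = 4.7·10^-6 eV/c = 2.5118·10^-33 kg·m/s.
Since E = pc for a photon, E = 7.530·10^-25 J.
So E ≈ 7.53·10^-25 J.

7.53·10^-25 J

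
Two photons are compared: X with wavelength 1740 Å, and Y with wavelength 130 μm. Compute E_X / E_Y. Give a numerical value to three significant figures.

E_X = 1.142 × 10^-18 J (from wavelength = 1740 Å, via E = hc/λ).
E_Y = 1.528 × 10^-21 J (from wavelength = 130 μm, via E = hc/λ).
Ratio = 1.142 × 10^-18 / 1.528 × 10^-21 = 747.

747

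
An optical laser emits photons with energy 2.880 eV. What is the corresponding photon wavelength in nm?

431 nm

Use h = 6.62607015 × 10^-34 J·s, c = 2.99792458 × 10^8 m/s, 1 eV = 1.602176634 × 10^-19 J.
Convert to SI: E = 2.880 eV = 4.6143 × 10^-19 J.
Apply λ = hc/E: λ = 4.305 × 10^-7 m.
Converting to nm: λ = 430.5 nm ≈ 431 nm.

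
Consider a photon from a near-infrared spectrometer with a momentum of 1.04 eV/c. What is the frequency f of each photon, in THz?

251 THz

Use h = 6.62607015 × 10^-34 J·s, c = 2.99792458 × 10^8 m/s, 1 eV = 1.602176634 × 10^-19 J.
First convert: p = 1.04 eV/c = 5.5581 × 10^-28 kg·m/s.
The photon relation is f = pc/h, giving f = 2.515 × 10^14 Hz.
Converting to THz: f = 251.5 THz ≈ 251 THz.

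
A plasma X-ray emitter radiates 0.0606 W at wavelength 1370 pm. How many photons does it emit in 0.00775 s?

Total energy: E_total = P·t = 0.0606 × 0.00775 = 4.697e-4 J.
Per-photon energy: E = 1.450e-16 J.
N = E_total / E_photon = 3.24e12.

3.24e12 photons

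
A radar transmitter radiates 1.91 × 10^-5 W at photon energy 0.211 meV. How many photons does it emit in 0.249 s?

1.41 × 10^17 photons

Total energy: E_total = P·t = 1.91 × 10^-5 × 0.249 = 4.756 × 10^-6 J.
Per-photon energy: E = 3.381 × 10^-23 J.
N = E_total / E_photon = 1.41 × 10^17.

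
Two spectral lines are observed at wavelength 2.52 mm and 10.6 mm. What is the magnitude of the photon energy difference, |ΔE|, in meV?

Using E = hc/λ: E₁ = 7.883 × 10^-23 J, E₂ = 1.874 × 10^-23 J.
|ΔE| = |7.883 × 10^-23 − 1.874 × 10^-23| = 6.01 × 10^-23 J = 0.375 meV.

0.375 meV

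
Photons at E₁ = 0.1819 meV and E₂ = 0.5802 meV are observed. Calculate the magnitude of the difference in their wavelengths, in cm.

Using λ = hc/E: λ₁ = 0.0068161 m, λ₂ = 0.0021369 m.
|Δλ| = |0.0068161 − 0.0021369| = 0.00468 m = 0.468 cm.

0.468 cm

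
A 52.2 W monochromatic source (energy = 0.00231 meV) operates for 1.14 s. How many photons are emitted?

1.61e26 photons

Total energy: E_total = P·t = 52.2 × 1.14 = 59.51 J.
Per-photon energy: E = 3.701e-25 J.
N = E_total / E_photon = 1.61e26.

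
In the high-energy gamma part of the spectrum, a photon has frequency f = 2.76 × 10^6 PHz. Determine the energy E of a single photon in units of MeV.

Use h = 6.62607015 × 10^-34 J·s, 1 eV = 1.602176634 × 10^-19 J.
In SI units: f = 2.76 × 10^6 PHz = 2.76 × 10^21 Hz.
For a photon E = hf, so E = 1.829 × 10^-12 J.
Converting to MeV: E = 11.41 MeV ≈ 11.4 MeV.

11.4 MeV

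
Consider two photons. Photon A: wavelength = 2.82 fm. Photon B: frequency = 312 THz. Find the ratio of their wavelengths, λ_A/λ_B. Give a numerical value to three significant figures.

2.93 × 10^-9

λ_A = 2.820 × 10^-15 m (from wavelength = 2.82 fm, via λ given directly).
λ_B = 9.609 × 10^-7 m (from frequency = 312 THz, via λ = c/f).
Ratio = 2.820 × 10^-15 / 9.609 × 10^-7 = 2.93 × 10^-9.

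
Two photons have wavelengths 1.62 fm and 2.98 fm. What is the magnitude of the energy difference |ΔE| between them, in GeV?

Using E = hc/λ: E₁ = 1.226 × 10^-10 J, E₂ = 6.666 × 10^-11 J.
|ΔE| = |1.226 × 10^-10 − 6.666 × 10^-11| = 5.60 × 10^-11 J = 0.349 GeV.

0.349 GeV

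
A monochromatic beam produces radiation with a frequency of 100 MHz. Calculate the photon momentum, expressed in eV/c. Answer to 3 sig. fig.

4.14·10^-7 eV/c

First convert: f = 100 MHz = 1.0·10^8 Hz.
Apply p = hf/c: p = 2.210·10^-34 kg·m/s.
Converting to eV/c: p = 4.136·10^-7 eV/c ≈ 4.14·10^-7 eV/c.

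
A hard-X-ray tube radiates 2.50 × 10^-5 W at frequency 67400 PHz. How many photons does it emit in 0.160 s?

Total energy: E_total = P·t = 2.50 × 10^-5 × 0.160 = 4.000 × 10^-6 J.
Per-photon energy: E = 4.466 × 10^-14 J.
N = E_total / E_photon = 8.96 × 10^7.

8.96 × 10^7 photons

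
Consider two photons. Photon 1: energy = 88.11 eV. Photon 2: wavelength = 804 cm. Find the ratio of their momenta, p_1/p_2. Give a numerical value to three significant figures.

5.71e8

p_1 = 4.709e-26 kg·m/s (from energy = 88.11 eV, via p = E/c).
p_2 = 8.241e-35 kg·m/s (from wavelength = 804 cm, via p = h/λ).
Ratio = 4.709e-26 / 8.241e-35 = 5.71e8.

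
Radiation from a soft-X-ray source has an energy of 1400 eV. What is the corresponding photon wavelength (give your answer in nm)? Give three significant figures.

0.886 nm

Convert to SI: E = 1400 eV = 2.2430 × 10^-16 J.
Apply λ = hc/E: λ = 8.856 × 10^-10 m.
Converting to nm: λ = 0.8856 nm ≈ 0.886 nm.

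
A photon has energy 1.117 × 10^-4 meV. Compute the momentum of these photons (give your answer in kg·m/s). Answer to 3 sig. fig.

5.97 × 10^-35 kg·m/s

First convert: E = 1.117 × 10^-4 meV = 1.7896 × 10^-26 J.
Since p = E/c for a photon, p = 5.970 × 10^-35 kg·m/s.
So p ≈ 5.97 × 10^-35 kg·m/s.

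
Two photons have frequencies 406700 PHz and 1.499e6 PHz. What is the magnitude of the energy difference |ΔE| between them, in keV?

4520 keV

Using E = hf: E₁ = 2.6948e-13 J, E₂ = 9.9325e-13 J.
|ΔE| = |2.6948e-13 − 9.9325e-13| = 7.24e-13 J = 4520 keV.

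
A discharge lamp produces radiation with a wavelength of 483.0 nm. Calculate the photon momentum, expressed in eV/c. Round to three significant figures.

2.57 eV/c

First convert: λ = 483.0 nm = 4.830e-7 m.
For a photon p = h/λ, so p = 1.372e-27 kg·m/s.
Converting to eV/c: p = 2.567 eV/c ≈ 2.57 eV/c.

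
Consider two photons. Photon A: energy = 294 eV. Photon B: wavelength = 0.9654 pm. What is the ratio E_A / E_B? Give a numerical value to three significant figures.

E_A = 4.710 × 10^-17 J (from energy = 294 eV, via E given directly).
E_B = 2.058 × 10^-13 J (from wavelength = 0.9654 pm, via E = hc/λ).
Ratio = 4.710 × 10^-17 / 2.058 × 10^-13 = 2.29 × 10^-4.

2.29 × 10^-4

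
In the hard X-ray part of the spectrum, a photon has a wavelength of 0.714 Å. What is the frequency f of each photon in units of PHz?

In SI units: λ = 0.714 Å = 7.14e-11 m.
The photon relation is f = c/λ, giving f = 4.199e18 Hz.
Converting to PHz: f = 4199 PHz ≈ 4200 PHz.

4200 PHz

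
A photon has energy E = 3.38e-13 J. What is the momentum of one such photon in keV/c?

2110 keV/c

Use c = 2.99792458e8 m/s, 1 eV = 1.602176634e-19 J.
Apply p = E/c: p = 1.127e-21 kg·m/s.
Converting to keV/c: p = 2110 keV/c ≈ 2110 keV/c.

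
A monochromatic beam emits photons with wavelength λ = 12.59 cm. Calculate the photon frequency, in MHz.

First convert: λ = 12.59 cm = 0.1259 m.
The photon relation is f = c/λ, giving f = 2.381·10^9 Hz.
Converting to MHz: f = 2381 MHz ≈ 2380 MHz.

2380 MHz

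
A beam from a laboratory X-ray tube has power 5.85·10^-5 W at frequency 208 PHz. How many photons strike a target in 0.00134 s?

5.69·10^8 photons

Total energy: E_total = P·t = 5.85·10^-5 × 0.00134 = 7.839·10^-8 J.
Per-photon energy: E = 1.378·10^-16 J.
N = E_total / E_photon = 5.69·10^8.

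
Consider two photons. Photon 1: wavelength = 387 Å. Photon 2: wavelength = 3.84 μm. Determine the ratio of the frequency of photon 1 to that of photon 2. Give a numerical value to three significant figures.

99.2

f_1 = 7.747 × 10^15 Hz (from wavelength = 387 Å, via f = c/λ).
f_2 = 7.807 × 10^13 Hz (from wavelength = 3.84 μm, via f = c/λ).
Ratio = 7.747 × 10^15 / 7.807 × 10^13 = 99.2.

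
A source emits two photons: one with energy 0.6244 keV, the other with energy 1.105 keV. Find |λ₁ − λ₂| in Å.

Using λ = hc/E: λ₁ = 1.9857e-9 m, λ₂ = 1.1220e-9 m.
|Δλ| = |1.9857e-9 − 1.1220e-9| = 8.64e-10 m = 8.64 Å.

8.64 Å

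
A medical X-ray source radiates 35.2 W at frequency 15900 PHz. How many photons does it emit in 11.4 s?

Total energy: E_total = P·t = 35.2 × 11.4 = 401.3 J.
Per-photon energy: E = 1.054 × 10^-14 J.
N = E_total / E_photon = 3.81 × 10^16.

3.81 × 10^16 photons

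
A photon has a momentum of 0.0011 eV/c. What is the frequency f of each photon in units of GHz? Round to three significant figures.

266 GHz

Take h = 6.62607015e-34 J·s, c = 2.99792458e8 m/s, 1 eV = 1.602176634e-19 J.
In SI units: p = 0.0011 eV/c = 5.8787e-31 kg·m/s.
Since f = pc/h for a photon, f = 2.660e11 Hz.
Converting to GHz: f = 266.0 GHz ≈ 266 GHz.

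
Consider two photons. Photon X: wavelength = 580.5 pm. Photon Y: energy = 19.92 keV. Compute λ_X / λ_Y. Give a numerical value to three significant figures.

λ_X = 5.805e-10 m (from wavelength = 580.5 pm, via λ given directly).
λ_Y = 6.224e-11 m (from energy = 19.92 keV, via λ = hc/E).
Ratio = 5.805e-10 / 6.224e-11 = 9.33.

9.33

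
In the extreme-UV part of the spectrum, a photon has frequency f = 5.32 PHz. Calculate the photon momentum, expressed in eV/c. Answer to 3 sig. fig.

In SI units: f = 5.32 PHz = 5.32·10^15 Hz.
Since p = hf/c for a photon, p = 1.176·10^-26 kg·m/s.
Converting to eV/c: p = 22.00 eV/c ≈ 22.0 eV/c.

22.0 eV/c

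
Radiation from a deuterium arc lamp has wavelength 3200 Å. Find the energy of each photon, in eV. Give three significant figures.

Convert to SI: λ = 3200 Å = 3.2e-7 m.
For a photon E = hc/λ, so E = 6.208e-19 J.
Converting to eV: E = 3.875 eV ≈ 3.87 eV.

3.87 eV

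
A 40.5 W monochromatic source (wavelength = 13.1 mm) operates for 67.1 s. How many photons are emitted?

Total energy: E_total = P·t = 40.5 × 67.1 = 2718 J.
Per-photon energy: E = 1.516 × 10^-23 J.
N = E_total / E_photon = 1.79 × 10^26.

1.79 × 10^26 photons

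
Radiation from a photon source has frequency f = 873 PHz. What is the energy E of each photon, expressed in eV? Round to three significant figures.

3610 eV

Take h = 6.62607015e-34 J·s, 1 eV = 1.602176634e-19 J.
In SI units: f = 873 PHz = 8.73e17 Hz.
Apply E = hf: E = 5.785e-16 J.
Converting to eV: E = 3610 eV ≈ 3610 eV.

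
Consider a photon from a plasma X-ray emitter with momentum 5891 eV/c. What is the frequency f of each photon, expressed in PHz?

First convert: p = 5891 eV/c = 3.1483e-24 kg·m/s.
Apply f = pc/h: f = 1.424e18 Hz.
Converting to PHz: f = 1424 PHz ≈ 1420 PHz.

1420 PHz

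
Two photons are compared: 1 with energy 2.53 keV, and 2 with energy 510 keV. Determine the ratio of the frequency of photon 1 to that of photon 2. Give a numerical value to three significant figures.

4.96e-3

f_1 = 6.118e17 Hz (from energy = 2.53 keV, via f = E/h).
f_2 = 1.233e20 Hz (from energy = 510 keV, via f = E/h).
Ratio = 6.118e17 / 1.233e20 = 4.96e-3.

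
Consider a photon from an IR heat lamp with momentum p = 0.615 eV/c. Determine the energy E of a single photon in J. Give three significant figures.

Convert to SI: p = 0.615 eV/c = 3.2867e-28 kg·m/s.
The photon relation is E = pc, giving E = 9.853e-20 J.
So E ≈ 9.85e-20 J.

9.85e-20 J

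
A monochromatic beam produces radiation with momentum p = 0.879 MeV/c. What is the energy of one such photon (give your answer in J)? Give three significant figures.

Use c = 2.99792458·10^8 m/s, 1 eV = 1.602176634·10^-19 J.
First convert: p = 0.879 MeV/c = 4.6976·10^-22 kg·m/s.
Since E = pc for a photon, E = 1.408·10^-13 J.
So E ≈ 1.41·10^-13 J.

1.41·10^-13 J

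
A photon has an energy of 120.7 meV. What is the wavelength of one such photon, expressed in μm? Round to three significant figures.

First convert: E = 120.7 meV = 1.9338e-20 J.
The photon relation is λ = hc/E, giving λ = 1.027e-5 m.
Converting to μm: λ = 10.27 μm ≈ 10.3 μm.

10.3 μm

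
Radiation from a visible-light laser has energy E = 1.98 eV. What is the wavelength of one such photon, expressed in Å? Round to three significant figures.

6260 Å

Convert to SI: E = 1.98 eV = 3.1723e-19 J.
For a photon λ = hc/E, so λ = 6.262e-7 m.
Converting to Å: λ = 6262 Å ≈ 6260 Å.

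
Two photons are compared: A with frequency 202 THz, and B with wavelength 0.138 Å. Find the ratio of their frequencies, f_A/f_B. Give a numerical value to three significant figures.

9.30e-6

f_A = 2.020e14 Hz (from frequency = 202 THz, via f given directly).
f_B = 2.172e19 Hz (from wavelength = 0.138 Å, via f = c/λ).
Ratio = 2.020e14 / 2.172e19 = 9.30e-6.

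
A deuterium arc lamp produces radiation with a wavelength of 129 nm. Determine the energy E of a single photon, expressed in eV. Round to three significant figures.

9.61 eV

In SI units: λ = 129 nm = 1.29 × 10^-7 m.
For a photon E = hc/λ, so E = 1.540 × 10^-18 J.
Converting to eV: E = 9.611 eV ≈ 9.61 eV.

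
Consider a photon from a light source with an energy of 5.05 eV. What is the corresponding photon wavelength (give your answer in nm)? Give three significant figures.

Convert to SI: E = 5.05 eV = 8.0910e-19 J.
Apply λ = hc/E: λ = 2.455e-7 m.
Converting to nm: λ = 245.5 nm ≈ 246 nm.

246 nm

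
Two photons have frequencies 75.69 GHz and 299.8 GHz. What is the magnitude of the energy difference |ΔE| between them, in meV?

Using E = hf: E₁ = 5.0153 × 10^-23 J, E₂ = 1.9865 × 10^-22 J.
|ΔE| = |5.0153 × 10^-23 − 1.9865 × 10^-22| = 1.48 × 10^-22 J = 0.927 meV.

0.927 meV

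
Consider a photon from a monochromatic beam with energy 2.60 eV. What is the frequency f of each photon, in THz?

Convert to SI: E = 2.60 eV = 4.1657·10^-19 J.
Since f = E/h for a photon, f = 6.287·10^14 Hz.
Converting to THz: f = 628.7 THz ≈ 629 THz.

629 THz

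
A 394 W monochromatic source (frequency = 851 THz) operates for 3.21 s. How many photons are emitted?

Total energy: E_total = P·t = 394 × 3.21 = 1265 J.
Per-photon energy: E = 5.639 × 10^-19 J.
N = E_total / E_photon = 2.24 × 10^21.

2.24 × 10^21 photons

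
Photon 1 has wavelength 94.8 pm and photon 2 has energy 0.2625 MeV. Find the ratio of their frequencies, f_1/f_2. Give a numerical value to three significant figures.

0.0498

f_1 = 3.162 × 10^18 Hz (from wavelength = 94.8 pm, via f = c/λ).
f_2 = 6.347 × 10^19 Hz (from energy = 0.2625 MeV, via f = E/h).
Ratio = 3.162 × 10^18 / 6.347 × 10^19 = 0.0498.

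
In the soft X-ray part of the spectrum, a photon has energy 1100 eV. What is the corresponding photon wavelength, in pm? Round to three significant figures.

1130 pm

Use h = 6.62607015 × 10^-34 J·s, c = 2.99792458 × 10^8 m/s, 1 eV = 1.602176634 × 10^-19 J.
In SI units: E = 1100 eV = 1.7624 × 10^-16 J.
Apply λ = hc/E: λ = 1.127 × 10^-9 m.
Converting to pm: λ = 1127 pm ≈ 1130 pm.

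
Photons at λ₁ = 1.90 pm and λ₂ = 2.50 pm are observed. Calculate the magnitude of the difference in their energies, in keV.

157 keV

Using E = hc/λ: E₁ = 1.045e-13 J, E₂ = 7.946e-14 J.
|ΔE| = |1.045e-13 − 7.946e-14| = 2.51e-14 J = 157 keV.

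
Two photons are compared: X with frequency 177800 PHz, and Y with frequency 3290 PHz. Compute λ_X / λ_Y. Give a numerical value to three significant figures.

0.0185

λ_X = 1.686 × 10^-12 m (from frequency = 177800 PHz, via λ = c/f).
λ_Y = 9.112 × 10^-11 m (from frequency = 3290 PHz, via λ = c/f).
Ratio = 1.686 × 10^-12 / 9.112 × 10^-11 = 0.0185.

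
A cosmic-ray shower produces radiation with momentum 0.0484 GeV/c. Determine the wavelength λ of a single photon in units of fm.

25.6 fm

In SI units: p = 0.0484 GeV/c = 2.5866 × 10^-20 kg·m/s.
Since λ = h/p for a photon, λ = 2.562 × 10^-14 m.
Converting to fm: λ = 25.62 fm ≈ 25.6 fm.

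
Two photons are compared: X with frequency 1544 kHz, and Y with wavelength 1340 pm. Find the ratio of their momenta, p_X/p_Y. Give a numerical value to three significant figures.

6.90e-12

p_X = 3.413e-36 kg·m/s (from frequency = 1544 kHz, via p = hf/c).
p_Y = 4.945e-25 kg·m/s (from wavelength = 1340 pm, via p = h/λ).
Ratio = 3.413e-36 / 4.945e-25 = 6.90e-12.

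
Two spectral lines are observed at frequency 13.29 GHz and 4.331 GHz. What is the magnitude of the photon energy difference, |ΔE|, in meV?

Using E = hf: E₁ = 8.8060e-24 J, E₂ = 2.8698e-24 J.
|ΔE| = |8.8060e-24 − 2.8698e-24| = 5.94e-24 J = 0.0371 meV.

0.0371 meV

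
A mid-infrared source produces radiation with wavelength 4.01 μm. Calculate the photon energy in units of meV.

Take h = 6.62607015 × 10^-34 J·s, c = 2.99792458 × 10^8 m/s, 1 eV = 1.602176634 × 10^-19 J.
Convert to SI: λ = 4.01 μm = 4.01 × 10^-6 m.
For a photon E = hc/λ, so E = 4.954 × 10^-20 J.
Converting to meV: E = 309.2 meV ≈ 309 meV.

309 meV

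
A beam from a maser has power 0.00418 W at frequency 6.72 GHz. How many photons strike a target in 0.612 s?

5.75 × 10^20 photons

Total energy: E_total = P·t = 0.00418 × 0.612 = 0.002558 J.
Per-photon energy: E = 4.453 × 10^-24 J.
N = E_total / E_photon = 5.75 × 10^20.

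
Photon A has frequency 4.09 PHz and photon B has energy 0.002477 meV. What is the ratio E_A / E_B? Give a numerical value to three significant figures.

E_A = 2.710e-18 J (from frequency = 4.09 PHz, via E = hf).
E_B = 3.969e-25 J (from energy = 0.002477 meV, via E given directly).
Ratio = 2.710e-18 / 3.969e-25 = 6.83e6.

6.83e6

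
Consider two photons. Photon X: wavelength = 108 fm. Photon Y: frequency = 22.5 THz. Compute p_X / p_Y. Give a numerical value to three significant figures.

1.23 × 10^8

p_X = 6.135 × 10^-21 kg·m/s (from wavelength = 108 fm, via p = h/λ).
p_Y = 4.973 × 10^-29 kg·m/s (from frequency = 22.5 THz, via p = hf/c).
Ratio = 6.135 × 10^-21 / 4.973 × 10^-29 = 1.23 × 10^8.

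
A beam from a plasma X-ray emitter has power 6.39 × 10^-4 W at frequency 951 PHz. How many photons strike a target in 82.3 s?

Total energy: E_total = P·t = 6.39 × 10^-4 × 82.3 = 0.05259 J.
Per-photon energy: E = 6.301 × 10^-16 J.
N = E_total / E_photon = 8.35 × 10^13.

8.35 × 10^13 photons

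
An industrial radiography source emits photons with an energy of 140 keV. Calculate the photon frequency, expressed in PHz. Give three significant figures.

3.39 × 10^4 PHz

(h = 6.62607015 × 10^-34 J·s, 1 eV = 1.602176634 × 10^-19 J.)
First convert: E = 140 keV = 2.2430 × 10^-14 J.
Apply f = E/h: f = 3.385 × 10^19 Hz.
Converting to PHz: f = 33850 PHz ≈ 3.39 × 10^4 PHz.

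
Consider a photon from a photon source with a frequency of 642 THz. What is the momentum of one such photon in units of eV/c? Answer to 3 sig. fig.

Take h = 6.62607015 × 10^-34 J·s, c = 2.99792458 × 10^8 m/s, 1 eV = 1.602176634 × 10^-19 J.
In SI units: f = 642 THz = 6.42 × 10^14 Hz.
The photon relation is p = hf/c, giving p = 1.419 × 10^-27 kg·m/s.
Converting to eV/c: p = 2.655 eV/c ≈ 2.66 eV/c.

2.66 eV/c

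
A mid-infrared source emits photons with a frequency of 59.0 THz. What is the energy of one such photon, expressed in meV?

(h = 6.62607015·10^-34 J·s, 1 eV = 1.602176634·10^-19 J.)
First convert: f = 59.0 THz = 5.90·10^13 Hz.
Since E = hf for a photon, E = 3.909·10^-20 J.
Converting to meV: E = 244.0 meV ≈ 244 meV.

244 meV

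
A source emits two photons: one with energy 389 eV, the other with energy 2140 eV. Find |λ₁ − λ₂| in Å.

26.1 Å

Using λ = hc/E: λ₁ = 3.187e-9 m, λ₂ = 5.794e-10 m.
|Δλ| = |3.187e-9 − 5.794e-10| = 2.61e-9 m = 26.1 Å.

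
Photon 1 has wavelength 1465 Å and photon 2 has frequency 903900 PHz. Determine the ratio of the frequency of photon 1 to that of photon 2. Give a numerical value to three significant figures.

f_1 = 2.046e15 Hz (from wavelength = 1465 Å, via f = c/λ).
f_2 = 9.039e20 Hz (from frequency = 903900 PHz, via f given directly).
Ratio = 2.046e15 / 9.039e20 = 2.26e-6.

2.26e-6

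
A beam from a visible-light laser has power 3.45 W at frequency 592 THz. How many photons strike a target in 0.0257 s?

2.26e17 photons

Total energy: E_total = P·t = 3.45 × 0.0257 = 0.08867 J.
Per-photon energy: E = 3.923e-19 J.
N = E_total / E_photon = 2.26e17.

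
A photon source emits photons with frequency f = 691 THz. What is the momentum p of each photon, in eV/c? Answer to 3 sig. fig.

(h = 6.62607015e-34 J·s, c = 2.99792458e8 m/s, 1 eV = 1.602176634e-19 J.)
In SI units: f = 691 THz = 6.91e14 Hz.
Since p = hf/c for a photon, p = 1.527e-27 kg·m/s.
Converting to eV/c: p = 2.858 eV/c ≈ 2.86 eV/c.

2.86 eV/c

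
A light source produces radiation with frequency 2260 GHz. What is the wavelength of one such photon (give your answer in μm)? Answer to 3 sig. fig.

133 μm

(c = 2.99792458·10^8 m/s.)
First convert: f = 2260 GHz = 2.26·10^12 Hz.
Since λ = c/f for a photon, λ = 1.327·10^-4 m.
Converting to μm: λ = 132.7 μm ≈ 133 μm.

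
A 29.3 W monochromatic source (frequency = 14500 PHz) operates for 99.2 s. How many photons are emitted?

Total energy: E_total = P·t = 29.3 × 99.2 = 2907 J.
Per-photon energy: E = 9.608e-15 J.
N = E_total / E_photon = 3.03e17.

3.03e17 photons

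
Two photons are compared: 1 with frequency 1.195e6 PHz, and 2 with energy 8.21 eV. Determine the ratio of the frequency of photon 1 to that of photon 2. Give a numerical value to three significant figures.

6.02e5

f_1 = 1.195e21 Hz (from frequency = 1.195e6 PHz, via f given directly).
f_2 = 1.985e15 Hz (from energy = 8.21 eV, via f = E/h).
Ratio = 1.195e21 / 1.985e15 = 6.02e5.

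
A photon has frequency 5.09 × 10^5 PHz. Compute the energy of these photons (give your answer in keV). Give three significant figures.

Convert to SI: f = 5.09 × 10^5 PHz = 5.09 × 10^20 Hz.
For a photon E = hf, so E = 3.373 × 10^-13 J.
Converting to keV: E = 2105 keV ≈ 2110 keV.

2110 keV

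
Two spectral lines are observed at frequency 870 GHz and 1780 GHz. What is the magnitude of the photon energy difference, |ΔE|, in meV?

Using E = hf: E₁ = 5.765e-22 J, E₂ = 1.179e-21 J.
|ΔE| = |5.765e-22 − 1.179e-21| = 6.03e-22 J = 3.76 meV.

3.76 meV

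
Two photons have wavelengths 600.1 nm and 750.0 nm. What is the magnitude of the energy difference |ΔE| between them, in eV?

Using E = hc/λ: E₁ = 3.3102 × 10^-19 J, E₂ = 2.6486 × 10^-19 J.
|ΔE| = |3.3102 × 10^-19 − 2.6486 × 10^-19| = 6.62 × 10^-20 J = 0.413 eV.

0.413 eV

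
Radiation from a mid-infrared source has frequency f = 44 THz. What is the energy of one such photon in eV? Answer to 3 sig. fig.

0.182 eV

In SI units: f = 44 THz = 4.4e13 Hz.
Since E = hf for a photon, E = 2.915e-20 J.
Converting to eV: E = 0.1820 eV ≈ 0.182 eV.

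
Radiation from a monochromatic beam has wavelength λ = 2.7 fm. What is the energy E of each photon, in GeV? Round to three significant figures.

(h = 6.62607015 × 10^-34 J·s, c = 2.99792458 × 10^8 m/s, 1 eV = 1.602176634 × 10^-19 J.)
In SI units: λ = 2.7 fm = 2.7 × 10^-15 m.
The photon relation is E = hc/λ, giving E = 7.357 × 10^-11 J.
Converting to GeV: E = 0.4592 GeV ≈ 0.459 GeV.

0.459 GeV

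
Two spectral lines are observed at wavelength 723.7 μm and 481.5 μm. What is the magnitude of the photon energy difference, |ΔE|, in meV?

Using E = hc/λ: E₁ = 2.7448e-22 J, E₂ = 4.1255e-22 J.
|ΔE| = |2.7448e-22 − 4.1255e-22| = 1.38e-22 J = 0.862 meV.

0.862 meV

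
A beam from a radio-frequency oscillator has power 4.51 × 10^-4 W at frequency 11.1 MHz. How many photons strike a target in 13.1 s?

Total energy: E_total = P·t = 4.51 × 10^-4 × 13.1 = 0.005908 J.
Per-photon energy: E = 7.355 × 10^-27 J.
N = E_total / E_photon = 8.03 × 10^23.

8.03 × 10^23 photons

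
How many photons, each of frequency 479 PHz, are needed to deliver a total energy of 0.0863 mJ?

2.72e11 photons

Per-photon energy: E = 3.174e-16 J (from frequency = 479 PHz).
N = E_total / E_photon = 8.63e-5 J / 3.174e-16 J = 2.72e11.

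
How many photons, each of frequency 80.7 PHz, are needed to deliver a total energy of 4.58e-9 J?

8.57e7 photons

Per-photon energy: E = 5.347e-17 J (from frequency = 80.7 PHz).
N = E_total / E_photon = 4.58e-9 J / 5.347e-17 J = 8.57e7.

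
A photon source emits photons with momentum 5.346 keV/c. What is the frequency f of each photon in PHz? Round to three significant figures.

1290 PHz

First convert: p = 5.346 keV/c = 2.8571·10^-24 kg·m/s.
Apply f = pc/h: f = 1.293·10^18 Hz.
Converting to PHz: f = 1293 PHz ≈ 1290 PHz.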